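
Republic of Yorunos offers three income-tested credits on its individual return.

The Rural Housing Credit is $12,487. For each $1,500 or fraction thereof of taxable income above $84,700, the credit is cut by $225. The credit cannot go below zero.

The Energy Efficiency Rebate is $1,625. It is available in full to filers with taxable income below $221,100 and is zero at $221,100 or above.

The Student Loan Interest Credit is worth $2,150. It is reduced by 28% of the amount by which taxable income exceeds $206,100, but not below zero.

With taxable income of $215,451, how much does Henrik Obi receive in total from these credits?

$1,625

Rural Housing Credit: income exceeds $84,700 by $130,751 → 88 increments × $225 = $19,800 ≥ base, so the credit is $0.
Energy Efficiency Rebate: $215,451 is below the $221,100 cutoff, so the full $1,625 applies.
Student Loan Interest Credit: 28% of the $9,351 excess over $206,100 is $2,618.28 ≥ base, so the credit is $0.
Total: $0 + $1,625 + $0 = $1,625.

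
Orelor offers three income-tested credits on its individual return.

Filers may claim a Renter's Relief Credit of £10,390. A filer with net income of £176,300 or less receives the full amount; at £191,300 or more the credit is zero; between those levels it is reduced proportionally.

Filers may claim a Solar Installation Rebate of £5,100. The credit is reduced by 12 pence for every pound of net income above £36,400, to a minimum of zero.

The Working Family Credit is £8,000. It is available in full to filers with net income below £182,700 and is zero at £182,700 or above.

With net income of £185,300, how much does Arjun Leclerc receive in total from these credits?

£4,156

Renter's Relief Credit: £185,300 is £9,000 into a £15,000 phase-out range, leaving 6,000/15,000 of the credit: £10,390 × 6,000/15,000 = £4,156.
Solar Installation Rebate: 12% of the £148,900 excess over £36,400 is £17,868 ≥ base, so the credit is £0.
Working Family Credit: £185,300 meets or exceeds the £182,700 cutoff, so the credit is £0.
Total: £4,156 + £0 + £0 = £4,156.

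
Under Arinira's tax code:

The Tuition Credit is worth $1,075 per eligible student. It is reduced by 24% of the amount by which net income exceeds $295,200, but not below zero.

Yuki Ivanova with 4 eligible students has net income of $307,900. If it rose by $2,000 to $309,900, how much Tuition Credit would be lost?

$480

At $307,900 — base = 4 × $1,075 = $4,300. 24% of the $12,700 excess over $295,200 is $3,048; credit = $4,300 − $3,048 = $1,252.
At $309,900 — base = 4 × $1,075 = $4,300. 24% of the $14,700 excess over $295,200 is $3,528; credit = $4,300 − $3,528 = $772.
Lost: $1,252 − $772 = $480.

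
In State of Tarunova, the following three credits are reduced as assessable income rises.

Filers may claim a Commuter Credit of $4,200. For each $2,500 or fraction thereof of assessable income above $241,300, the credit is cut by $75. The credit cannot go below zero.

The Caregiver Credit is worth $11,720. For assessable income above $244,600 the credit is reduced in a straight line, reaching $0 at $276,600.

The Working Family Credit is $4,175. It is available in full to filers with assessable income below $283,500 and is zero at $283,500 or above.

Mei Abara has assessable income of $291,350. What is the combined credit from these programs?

$2,625

Commuter Credit: income exceeds $241,300 by $50,050, which is 21 full-or-partial $2,500 increments; reduction = 21 × $75 = $1,575, leaving $2,625.
Caregiver Credit: $291,350 is at or above $276,600, so the credit is $0.
Working Family Credit: $291,350 meets or exceeds the $283,500 cutoff, so the credit is $0.
Total: $2,625 + $0 + $0 = $2,625.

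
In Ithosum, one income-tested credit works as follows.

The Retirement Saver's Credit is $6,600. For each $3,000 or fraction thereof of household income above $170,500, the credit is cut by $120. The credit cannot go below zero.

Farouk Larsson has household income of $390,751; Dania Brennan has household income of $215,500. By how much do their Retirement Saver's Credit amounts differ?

$4,800

Farouk ($390,751): Retirement Saver's Credit: income exceeds $170,500 by $220,251 → 74 increments × $120 = $8,880 ≥ base, so the credit is $0.
Dania ($215,500): Retirement Saver's Credit: income exceeds $170,500 by $45,000, which is 15 full-or-partial $3,000 increments; reduction = 15 × $120 = $1,800, leaving $4,800.
Difference: |$0 − $4,800| = $4,800.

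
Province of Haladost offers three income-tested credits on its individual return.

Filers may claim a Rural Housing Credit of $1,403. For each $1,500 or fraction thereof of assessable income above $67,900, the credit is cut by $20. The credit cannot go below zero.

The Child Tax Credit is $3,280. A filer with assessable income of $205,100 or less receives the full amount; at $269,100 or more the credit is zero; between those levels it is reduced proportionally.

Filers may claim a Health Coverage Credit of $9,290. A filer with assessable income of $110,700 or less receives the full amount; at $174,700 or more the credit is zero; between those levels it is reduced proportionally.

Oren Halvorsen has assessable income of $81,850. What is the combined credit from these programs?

$13,773

Rural Housing Credit: income exceeds $67,900 by $13,950, which is 10 full-or-partial $1,500 increments; reduction = 10 × $20 = $200, leaving $1,203.
Child Tax Credit: $81,850 is at or below the $205,100 threshold, so the full $3,280 applies.
Health Coverage Credit: $81,850 is at or below the $110,700 threshold, so the full $9,290 applies.
Total: $1,203 + $3,280 + $9,290 = $13,773.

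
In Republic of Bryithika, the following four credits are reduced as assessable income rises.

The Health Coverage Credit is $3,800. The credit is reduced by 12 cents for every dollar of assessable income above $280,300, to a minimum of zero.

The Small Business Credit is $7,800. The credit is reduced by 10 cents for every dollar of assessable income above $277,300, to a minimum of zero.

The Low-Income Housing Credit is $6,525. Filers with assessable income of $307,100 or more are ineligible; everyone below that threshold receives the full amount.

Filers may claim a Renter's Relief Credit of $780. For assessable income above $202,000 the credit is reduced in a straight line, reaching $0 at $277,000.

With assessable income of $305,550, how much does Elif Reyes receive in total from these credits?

$12,270

Health Coverage Credit: 12% of the $25,250 excess over $280,300 is $3,030; credit = $3,800 − $3,030 = $770.
Small Business Credit: 10% of the $28,250 excess over $277,300 is $2,825; credit = $7,800 − $2,825 = $4,975.
Low-Income Housing Credit: $305,550 is below the $307,100 cutoff, so the full $6,525 applies.
Renter's Relief Credit: $305,550 is at or above $277,000, so the credit is $0.
Total: $770 + $4,975 + $6,525 + $0 = $12,270.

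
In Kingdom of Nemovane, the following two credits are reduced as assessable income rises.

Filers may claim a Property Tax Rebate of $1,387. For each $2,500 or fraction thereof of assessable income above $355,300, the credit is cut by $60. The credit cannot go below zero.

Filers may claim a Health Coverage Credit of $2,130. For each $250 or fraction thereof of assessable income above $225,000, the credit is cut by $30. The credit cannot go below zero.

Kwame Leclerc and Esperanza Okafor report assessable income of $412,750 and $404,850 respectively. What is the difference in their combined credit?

$180

Kwame ($412,750): Property Tax Rebate: income exceeds $355,300 by $57,450, which is 23 full-or-partial $2,500 increments; reduction = 23 × $60 = $1,380, leaving $7. Health Coverage Credit: income exceeds $225,000 by $187,750 → 751 increments × $30 = $22,530 ≥ base, so the credit is $0. total $7 + $0 = $7
Esperanza ($404,850): Property Tax Rebate: income exceeds $355,300 by $49,550, which is 20 full-or-partial $2,500 increments; reduction = 20 × $60 = $1,200, leaving $187. Health Coverage Credit: income exceeds $225,000 by $179,850 → 720 increments × $30 = $21,600 ≥ base, so the credit is $0. total $187 + $0 = $187
Difference: |$7 − $187| = $180.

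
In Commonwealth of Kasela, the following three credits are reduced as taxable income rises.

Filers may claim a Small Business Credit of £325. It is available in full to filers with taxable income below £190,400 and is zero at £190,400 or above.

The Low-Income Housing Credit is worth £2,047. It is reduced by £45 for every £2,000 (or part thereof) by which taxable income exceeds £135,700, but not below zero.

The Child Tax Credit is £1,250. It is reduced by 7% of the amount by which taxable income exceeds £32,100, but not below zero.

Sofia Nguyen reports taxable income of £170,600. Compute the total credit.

£1,562

Small Business Credit: £170,600 is below the £190,400 cutoff, so the full £325 applies.
Low-Income Housing Credit: income exceeds £135,700 by £34,900, which is 18 full-or-partial £2,000 increments; reduction = 18 × £45 = £810, leaving £1,237.
Child Tax Credit: 7% of the £138,500 excess over £32,100 is £9,695 ≥ base, so the credit is £0.
Total: £325 + £1,237 + £0 = £1,562.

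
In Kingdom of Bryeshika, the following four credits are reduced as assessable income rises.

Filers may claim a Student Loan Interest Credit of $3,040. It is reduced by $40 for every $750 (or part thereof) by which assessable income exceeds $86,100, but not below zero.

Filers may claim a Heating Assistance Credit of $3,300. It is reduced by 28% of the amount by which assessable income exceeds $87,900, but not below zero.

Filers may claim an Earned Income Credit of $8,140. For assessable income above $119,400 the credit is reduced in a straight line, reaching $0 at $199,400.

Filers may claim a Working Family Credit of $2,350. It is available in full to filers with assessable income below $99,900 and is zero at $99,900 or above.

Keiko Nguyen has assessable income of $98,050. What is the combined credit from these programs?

$13,348

Student Loan Interest Credit: income exceeds $86,100 by $11,950, which is 16 full-or-partial $750 increments; reduction = 16 × $40 = $640, leaving $2,400.
Heating Assistance Credit: 28% of the $10,150 excess over $87,900 is $2,842; credit = $3,300 − $2,842 = $458.
Earned Income Credit: $98,050 is at or below the $119,400 threshold, so the full $8,140 applies.
Working Family Credit: $98,050 is below the $99,900 cutoff, so the full $2,350 applies.
Total: $2,400 + $458 + $8,140 + $2,350 = $13,348.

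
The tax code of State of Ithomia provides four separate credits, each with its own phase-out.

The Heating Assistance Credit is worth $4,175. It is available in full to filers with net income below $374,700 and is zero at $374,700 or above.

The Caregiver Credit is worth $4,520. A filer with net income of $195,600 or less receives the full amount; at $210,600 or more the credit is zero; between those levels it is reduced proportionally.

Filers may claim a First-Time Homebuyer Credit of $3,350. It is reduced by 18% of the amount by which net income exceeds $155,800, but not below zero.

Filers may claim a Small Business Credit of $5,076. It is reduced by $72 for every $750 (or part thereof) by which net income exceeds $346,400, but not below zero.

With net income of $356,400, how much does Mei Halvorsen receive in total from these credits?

$8,243

Heating Assistance Credit: $356,400 is below the $374,700 cutoff, so the full $4,175 applies.
Caregiver Credit: $356,400 is at or above $210,600, so the credit is $0.
First-Time Homebuyer Credit: 18% of the $200,600 excess over $155,800 is $36,108 ≥ base, so the credit is $0.
Small Business Credit: income exceeds $346,400 by $10,000, which is 14 full-or-partial $750 increments; reduction = 14 × $72 = $1,008, leaving $4,068.
Total: $4,175 + $0 + $0 + $4,068 = $8,243.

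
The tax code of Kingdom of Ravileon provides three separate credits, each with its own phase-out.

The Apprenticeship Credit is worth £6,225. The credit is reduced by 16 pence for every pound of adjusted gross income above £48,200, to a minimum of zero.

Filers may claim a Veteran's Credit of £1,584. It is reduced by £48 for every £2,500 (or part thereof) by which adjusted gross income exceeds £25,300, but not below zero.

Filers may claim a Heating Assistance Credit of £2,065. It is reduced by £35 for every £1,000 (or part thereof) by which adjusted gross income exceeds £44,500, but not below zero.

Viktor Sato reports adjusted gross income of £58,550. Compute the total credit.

£7,021

Apprenticeship Credit: 16% of the £10,350 excess over £48,200 is £1,656; credit = £6,225 − £1,656 = £4,569.
Veteran's Credit: income exceeds £25,300 by £33,250, which is 14 full-or-partial £2,500 increments; reduction = 14 × £48 = £672, leaving £912.
Heating Assistance Credit: income exceeds £44,500 by £14,050, which is 15 full-or-partial £1,000 increments; reduction = 15 × £35 = £525, leaving £1,540.
Total: £4,569 + £912 + £1,540 = £7,021.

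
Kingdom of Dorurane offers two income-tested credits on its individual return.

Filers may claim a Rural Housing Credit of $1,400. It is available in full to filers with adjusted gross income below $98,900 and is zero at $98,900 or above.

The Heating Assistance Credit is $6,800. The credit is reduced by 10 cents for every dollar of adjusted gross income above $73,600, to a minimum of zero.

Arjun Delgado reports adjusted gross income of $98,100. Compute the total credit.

$5,750

Rural Housing Credit: $98,100 is below the $98,900 cutoff, so the full $1,400 applies.
Heating Assistance Credit: 10% of the $24,500 excess over $73,600 is $2,450; credit = $6,800 − $2,450 = $4,350.
Total: $1,400 + $4,350 = $5,750.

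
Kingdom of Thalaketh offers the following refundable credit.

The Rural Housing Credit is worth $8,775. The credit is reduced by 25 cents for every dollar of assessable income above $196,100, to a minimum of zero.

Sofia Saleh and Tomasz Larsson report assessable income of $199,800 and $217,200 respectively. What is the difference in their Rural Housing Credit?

$4,350

Sofia ($199,800): Rural Housing Credit: 25% of the $3,700 excess over $196,100 is $925; credit = $8,775 − $925 = $7,850.
Tomasz ($217,200): Rural Housing Credit: 25% of the $21,100 excess over $196,100 is $5,275; credit = $8,775 − $5,275 = $3,500.
Difference: |$7,850 − $3,500| = $4,350.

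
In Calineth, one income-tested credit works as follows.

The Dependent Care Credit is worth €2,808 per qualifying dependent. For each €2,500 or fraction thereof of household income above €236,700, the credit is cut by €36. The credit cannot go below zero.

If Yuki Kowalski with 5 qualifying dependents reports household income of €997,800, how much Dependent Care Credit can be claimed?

€3,060

Dependent Care Credit: base = 5 × €2,808 = €14,040. income exceeds €236,700 by €761,100, which is 305 full-or-partial €2,500 increments; reduction = 305 × €36 = €10,980, leaving €3,060.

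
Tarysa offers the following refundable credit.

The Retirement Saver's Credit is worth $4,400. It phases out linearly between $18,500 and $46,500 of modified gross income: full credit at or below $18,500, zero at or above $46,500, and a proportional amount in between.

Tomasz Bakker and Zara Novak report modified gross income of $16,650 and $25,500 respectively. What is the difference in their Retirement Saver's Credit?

Tomasz ($16,650): Retirement Saver's Credit: $16,650 is at or below the $18,500 threshold, so the full $4,400 applies.
Zara ($25,500): Retirement Saver's Credit: $25,500 is $7,000 into a $28,000 phase-out range, leaving 21,000/28,000 of the credit: $4,400 × 21,000/28,000 = $3,300.
Difference: |$4,400 − $3,300| = $1,100.

$1,100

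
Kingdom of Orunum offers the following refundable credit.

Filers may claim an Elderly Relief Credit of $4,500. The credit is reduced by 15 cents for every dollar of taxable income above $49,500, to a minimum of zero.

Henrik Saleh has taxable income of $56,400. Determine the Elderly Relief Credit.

Elderly Relief Credit: 15% of the $6,900 excess over $49,500 is $1,035; credit = $4,500 − $1,035 = $3,465.

$3,465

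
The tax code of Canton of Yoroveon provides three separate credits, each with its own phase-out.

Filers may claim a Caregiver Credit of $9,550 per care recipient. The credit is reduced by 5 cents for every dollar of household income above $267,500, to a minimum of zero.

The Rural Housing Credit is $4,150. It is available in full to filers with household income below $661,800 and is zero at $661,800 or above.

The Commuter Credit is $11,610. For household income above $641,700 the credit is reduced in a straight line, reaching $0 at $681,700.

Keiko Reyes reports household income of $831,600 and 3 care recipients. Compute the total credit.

$445

Caregiver Credit: base = 3 × $9,550 = $28,650. 5% of the $564,100 excess over $267,500 is $28,205; credit = $28,650 − $28,205 = $445.
Rural Housing Credit: $831,600 meets or exceeds the $661,800 cutoff, so the credit is $0.
Commuter Credit: $831,600 is at or above $681,700, so the credit is $0.
Total: $445 + $0 + $0 = $445.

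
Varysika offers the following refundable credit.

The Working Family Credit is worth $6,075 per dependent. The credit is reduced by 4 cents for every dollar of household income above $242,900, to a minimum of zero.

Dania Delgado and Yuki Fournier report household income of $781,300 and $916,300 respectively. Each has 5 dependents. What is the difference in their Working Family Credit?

Dania ($781,300): Working Family Credit: base = 5 × $6,075 = $30,375. 4% of the $538,400 excess over $242,900 is $21,536; credit = $30,375 − $21,536 = $8,839.
Yuki ($916,300): Working Family Credit: base = 5 × $6,075 = $30,375. 4% of the $673,400 excess over $242,900 is $26,936; credit = $30,375 − $26,936 = $3,439.
Difference: |$8,839 − $3,439| = $5,400.

$5,400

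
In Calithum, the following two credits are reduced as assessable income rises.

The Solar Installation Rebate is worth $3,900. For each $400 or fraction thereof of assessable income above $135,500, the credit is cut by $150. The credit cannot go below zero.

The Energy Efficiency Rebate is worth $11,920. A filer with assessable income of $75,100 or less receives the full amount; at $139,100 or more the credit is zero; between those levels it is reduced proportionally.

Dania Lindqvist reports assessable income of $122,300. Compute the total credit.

$7,029

Solar Installation Rebate: $122,300 is at or below the $135,500 threshold, so the full $3,900 applies.
Energy Efficiency Rebate: $122,300 is $47,200 into a $64,000 phase-out range, leaving 16,800/64,000 of the credit: $11,920 × 16,800/64,000 = $3,129.
Total: $3,900 + $3,129 = $7,029.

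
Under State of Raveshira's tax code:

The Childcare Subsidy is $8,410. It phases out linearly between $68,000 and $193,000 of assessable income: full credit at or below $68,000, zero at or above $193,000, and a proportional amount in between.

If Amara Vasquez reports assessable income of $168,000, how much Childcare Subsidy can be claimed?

$1,682

Childcare Subsidy: $168,000 is $100,000 into a $125,000 phase-out range, leaving 25,000/125,000 of the credit: $8,410 × 25,000/125,000 = $1,682.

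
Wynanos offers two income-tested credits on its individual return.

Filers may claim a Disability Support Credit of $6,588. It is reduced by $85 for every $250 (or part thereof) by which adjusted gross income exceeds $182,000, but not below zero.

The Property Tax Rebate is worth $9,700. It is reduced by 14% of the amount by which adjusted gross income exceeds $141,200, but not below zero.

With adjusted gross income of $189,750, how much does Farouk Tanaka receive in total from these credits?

$6,856

Disability Support Credit: income exceeds $182,000 by $7,750, which is 31 full-or-partial $250 increments; reduction = 31 × $85 = $2,635, leaving $3,953.
Property Tax Rebate: 14% of the $48,550 excess over $141,200 is $6,797; credit = $9,700 − $6,797 = $2,903.
Total: $3,953 + $2,903 = $6,856.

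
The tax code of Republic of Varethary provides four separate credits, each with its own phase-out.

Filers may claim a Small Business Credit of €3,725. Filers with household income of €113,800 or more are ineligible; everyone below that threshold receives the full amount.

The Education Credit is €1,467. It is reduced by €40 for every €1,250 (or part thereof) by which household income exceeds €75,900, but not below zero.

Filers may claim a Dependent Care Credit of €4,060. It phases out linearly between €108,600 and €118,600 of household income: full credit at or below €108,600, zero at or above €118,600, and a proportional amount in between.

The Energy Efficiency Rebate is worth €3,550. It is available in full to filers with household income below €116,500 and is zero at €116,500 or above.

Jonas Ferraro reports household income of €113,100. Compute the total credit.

Small Business Credit: €113,100 is below the €113,800 cutoff, so the full €3,725 applies.
Education Credit: income exceeds €75,900 by €37,200, which is 30 full-or-partial €1,250 increments; reduction = 30 × €40 = €1,200, leaving €267.
Dependent Care Credit: €113,100 is €4,500 into a €10,000 phase-out range, leaving 5,500/10,000 of the credit: €4,060 × 5,500/10,000 = €2,233.
Energy Efficiency Rebate: €113,100 is below the €116,500 cutoff, so the full €3,550 applies.
Total: €3,725 + €267 + €2,233 + €3,550 = €9,775.

€9,775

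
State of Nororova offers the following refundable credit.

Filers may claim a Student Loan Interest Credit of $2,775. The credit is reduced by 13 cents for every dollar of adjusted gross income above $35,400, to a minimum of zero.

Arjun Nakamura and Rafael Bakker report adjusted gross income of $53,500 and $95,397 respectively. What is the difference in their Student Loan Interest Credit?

Arjun ($53,500): Student Loan Interest Credit: 13% of the $18,100 excess over $35,400 is $2,353; credit = $2,775 − $2,353 = $422.
Rafael ($95,397): Student Loan Interest Credit: 13% of the $59,997 excess over $35,400 is $7,799.61 ≥ base, so the credit is $0.
Difference: |$422 − $0| = $422.

$422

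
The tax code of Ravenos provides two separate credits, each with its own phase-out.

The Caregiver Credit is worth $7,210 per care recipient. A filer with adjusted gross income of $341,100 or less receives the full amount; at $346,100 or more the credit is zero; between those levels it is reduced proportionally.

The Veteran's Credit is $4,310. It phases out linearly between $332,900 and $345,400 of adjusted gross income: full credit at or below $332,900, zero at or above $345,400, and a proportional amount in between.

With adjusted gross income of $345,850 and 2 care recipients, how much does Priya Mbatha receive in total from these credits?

$721

Caregiver Credit: base = 2 × $7,210 = $14,420. $345,850 is $4,750 into a $5,000 phase-out range, leaving 250/5,000 of the credit: $14,420 × 250/5,000 = $721.
Veteran's Credit: $345,850 is at or above $345,400, so the credit is $0.
Total: $721 + $0 = $721.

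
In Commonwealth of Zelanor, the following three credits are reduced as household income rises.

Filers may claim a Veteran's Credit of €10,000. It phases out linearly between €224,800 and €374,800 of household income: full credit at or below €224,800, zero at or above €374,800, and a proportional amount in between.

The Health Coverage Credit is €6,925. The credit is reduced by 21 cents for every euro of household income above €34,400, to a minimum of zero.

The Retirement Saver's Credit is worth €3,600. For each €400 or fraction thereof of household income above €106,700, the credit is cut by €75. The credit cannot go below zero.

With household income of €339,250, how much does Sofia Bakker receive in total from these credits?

Veteran's Credit: €339,250 is €114,450 into a €150,000 phase-out range, leaving 35,550/150,000 of the credit: €10,000 × 35,550/150,000 = €2,370.
Health Coverage Credit: 21% of the €304,850 excess over €34,400 is €64,018.50 ≥ base, so the credit is €0.
Retirement Saver's Credit: income exceeds €106,700 by €232,550 → 582 increments × €75 = €43,650 ≥ base, so the credit is €0.
Total: €2,370 + €0 + €0 = €2,370.

€2,370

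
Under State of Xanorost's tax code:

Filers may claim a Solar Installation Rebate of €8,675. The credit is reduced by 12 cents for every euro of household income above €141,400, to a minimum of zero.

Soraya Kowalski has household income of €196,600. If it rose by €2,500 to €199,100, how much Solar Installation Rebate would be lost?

At €196,600 — 12% of the €55,200 excess over €141,400 is €6,624; credit = €8,675 − €6,624 = €2,051.
At €199,100 — 12% of the €57,700 excess over €141,400 is €6,924; credit = €8,675 − €6,924 = €1,751.
Lost: €2,051 − €1,751 = €300.

€300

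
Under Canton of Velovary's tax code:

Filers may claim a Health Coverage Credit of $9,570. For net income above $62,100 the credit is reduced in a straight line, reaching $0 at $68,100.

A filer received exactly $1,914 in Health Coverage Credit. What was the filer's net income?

$66,900

$1,914 is 1,914/9,570 of the full $9,570, so 7,656/9,570 of the $6,000 range has been used: income = $62,100 + $6,000 × 7,656/9,570 = $66,900.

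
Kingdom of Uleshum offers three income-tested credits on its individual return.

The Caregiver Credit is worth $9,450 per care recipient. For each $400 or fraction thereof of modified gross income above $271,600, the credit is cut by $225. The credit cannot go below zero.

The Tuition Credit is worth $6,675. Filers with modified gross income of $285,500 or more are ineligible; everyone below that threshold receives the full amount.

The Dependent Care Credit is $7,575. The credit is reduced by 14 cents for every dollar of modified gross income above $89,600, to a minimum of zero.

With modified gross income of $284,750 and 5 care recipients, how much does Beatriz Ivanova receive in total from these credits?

Caregiver Credit: base = 5 × $9,450 = $47,250. income exceeds $271,600 by $13,150, which is 33 full-or-partial $400 increments; reduction = 33 × $225 = $7,425, leaving $39,825.
Tuition Credit: $284,750 is below the $285,500 cutoff, so the full $6,675 applies.
Dependent Care Credit: 14% of the $195,150 excess over $89,600 is $27,321 ≥ base, so the credit is $0.
Total: $39,825 + $6,675 + $0 = $46,500.

$46,500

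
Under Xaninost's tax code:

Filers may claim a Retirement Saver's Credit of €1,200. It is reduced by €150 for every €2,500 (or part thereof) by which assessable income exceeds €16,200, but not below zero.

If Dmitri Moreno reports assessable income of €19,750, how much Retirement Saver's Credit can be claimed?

Retirement Saver's Credit: income exceeds €16,200 by €3,550, which is 2 full-or-partial €2,500 increments; reduction = 2 × €150 = €300, leaving €900.

€900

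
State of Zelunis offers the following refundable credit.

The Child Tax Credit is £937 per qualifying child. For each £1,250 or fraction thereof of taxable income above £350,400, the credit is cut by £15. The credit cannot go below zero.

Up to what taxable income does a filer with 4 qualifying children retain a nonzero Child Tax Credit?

Full credit = 4 × £937 = £3,748.
After 249 increments the reduction is 249 × £15 = £3,735, leaving £13; one more increment wipes it out. Increment 249 ends at excess 249 × £1,250 = £311,250, so the highest qualifying income is £350,400 + £311,250 = £661,650.

£661,650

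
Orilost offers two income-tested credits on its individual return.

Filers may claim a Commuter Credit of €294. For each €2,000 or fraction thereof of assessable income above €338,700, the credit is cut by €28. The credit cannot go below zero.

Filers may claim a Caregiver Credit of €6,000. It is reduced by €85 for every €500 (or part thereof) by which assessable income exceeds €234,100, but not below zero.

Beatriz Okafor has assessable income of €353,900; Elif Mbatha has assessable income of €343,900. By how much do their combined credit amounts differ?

Beatriz (€353,900): Commuter Credit: income exceeds €338,700 by €15,200, which is 8 full-or-partial €2,000 increments; reduction = 8 × €28 = €224, leaving €70. Caregiver Credit: income exceeds €234,100 by €119,800 → 240 increments × €85 = €20,400 ≥ base, so the credit is €0. total €70 + €0 = €70
Elif (€343,900): Commuter Credit: income exceeds €338,700 by €5,200, which is 3 full-or-partial €2,000 increments; reduction = 3 × €28 = €84, leaving €210. Caregiver Credit: income exceeds €234,100 by €109,800 → 220 increments × €85 = €18,700 ≥ base, so the credit is €0. total €210 + €0 = €210
Difference: |€70 − €210| = €140.

€140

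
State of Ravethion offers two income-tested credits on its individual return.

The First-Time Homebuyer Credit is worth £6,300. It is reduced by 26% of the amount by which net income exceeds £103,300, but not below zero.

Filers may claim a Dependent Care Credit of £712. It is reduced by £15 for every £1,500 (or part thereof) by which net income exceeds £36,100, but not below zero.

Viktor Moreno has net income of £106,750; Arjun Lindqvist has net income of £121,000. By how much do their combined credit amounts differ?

Viktor (£106,750): First-Time Homebuyer Credit: 26% of the £3,450 excess over £103,300 is £897; credit = £6,300 − £897 = £5,403. Dependent Care Credit: income exceeds £36,100 by £70,650 → 48 increments × £15 = £720 ≥ base, so the credit is £0. total £5,403 + £0 = £5,403
Arjun (£121,000): First-Time Homebuyer Credit: 26% of the £17,700 excess over £103,300 is £4,602; credit = £6,300 − £4,602 = £1,698. Dependent Care Credit: income exceeds £36,100 by £84,900 → 57 increments × £15 = £855 ≥ base, so the credit is £0. total £1,698 + £0 = £1,698
Difference: |£5,403 − £1,698| = £3,705.

£3,705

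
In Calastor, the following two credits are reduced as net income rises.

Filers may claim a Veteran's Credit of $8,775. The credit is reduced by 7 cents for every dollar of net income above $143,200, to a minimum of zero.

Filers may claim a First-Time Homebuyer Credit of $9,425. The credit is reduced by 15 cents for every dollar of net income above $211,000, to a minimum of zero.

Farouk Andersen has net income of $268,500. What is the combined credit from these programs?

$804

Veteran's Credit: 7% of the $125,300 excess over $143,200 is $8,771; credit = $8,775 − $8,771 = $4.
First-Time Homebuyer Credit: 15% of the $57,500 excess over $211,000 is $8,625; credit = $9,425 − $8,625 = $800.
Total: $4 + $800 = $804.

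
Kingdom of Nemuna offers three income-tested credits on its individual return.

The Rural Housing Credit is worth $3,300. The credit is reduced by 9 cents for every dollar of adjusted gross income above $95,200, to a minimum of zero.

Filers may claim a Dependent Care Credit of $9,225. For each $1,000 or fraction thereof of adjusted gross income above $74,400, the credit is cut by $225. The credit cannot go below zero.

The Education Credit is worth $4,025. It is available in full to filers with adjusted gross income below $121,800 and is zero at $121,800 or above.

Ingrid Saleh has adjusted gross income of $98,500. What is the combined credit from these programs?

$10,628

Rural Housing Credit: 9% of the $3,300 excess over $95,200 is $297; credit = $3,300 − $297 = $3,003.
Dependent Care Credit: income exceeds $74,400 by $24,100, which is 25 full-or-partial $1,000 increments; reduction = 25 × $225 = $5,625, leaving $3,600.
Education Credit: $98,500 is below the $121,800 cutoff, so the full $4,025 applies.
Total: $3,003 + $3,600 + $4,025 = $10,628.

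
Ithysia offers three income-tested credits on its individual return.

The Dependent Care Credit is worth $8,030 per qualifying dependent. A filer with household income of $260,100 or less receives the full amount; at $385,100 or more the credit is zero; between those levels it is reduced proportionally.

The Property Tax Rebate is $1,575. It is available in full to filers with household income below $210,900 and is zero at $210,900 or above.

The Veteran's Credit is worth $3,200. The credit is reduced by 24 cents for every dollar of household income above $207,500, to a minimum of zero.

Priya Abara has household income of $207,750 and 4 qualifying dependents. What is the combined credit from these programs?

Dependent Care Credit: base = 4 × $8,030 = $32,120. $207,750 is at or below the $260,100 threshold, so the full $32,120 applies.
Property Tax Rebate: $207,750 is below the $210,900 cutoff, so the full $1,575 applies.
Veteran's Credit: 24% of the $250 excess over $207,500 is $60; credit = $3,200 − $60 = $3,140.
Total: $32,120 + $1,575 + $3,140 = $36,835.

$36,835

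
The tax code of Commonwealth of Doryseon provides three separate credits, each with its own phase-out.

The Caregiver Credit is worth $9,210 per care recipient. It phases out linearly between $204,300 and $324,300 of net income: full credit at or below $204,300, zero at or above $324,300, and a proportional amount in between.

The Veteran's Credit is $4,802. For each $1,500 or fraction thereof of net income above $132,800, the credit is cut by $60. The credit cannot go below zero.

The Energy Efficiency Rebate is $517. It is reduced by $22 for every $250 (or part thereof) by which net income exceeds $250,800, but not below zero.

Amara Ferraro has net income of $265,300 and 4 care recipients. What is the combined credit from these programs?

$18,113

Caregiver Credit: base = 4 × $9,210 = $36,840. $265,300 is $61,000 into a $120,000 phase-out range, leaving 59,000/120,000 of the credit: $36,840 × 59,000/120,000 = $18,113.
Veteran's Credit: income exceeds $132,800 by $132,500 → 89 increments × $60 = $5,340 ≥ base, so the credit is $0.
Energy Efficiency Rebate: income exceeds $250,800 by $14,500 → 58 increments × $22 = $1,276 ≥ base, so the credit is $0.
Total: $18,113 + $0 + $0 = $18,113.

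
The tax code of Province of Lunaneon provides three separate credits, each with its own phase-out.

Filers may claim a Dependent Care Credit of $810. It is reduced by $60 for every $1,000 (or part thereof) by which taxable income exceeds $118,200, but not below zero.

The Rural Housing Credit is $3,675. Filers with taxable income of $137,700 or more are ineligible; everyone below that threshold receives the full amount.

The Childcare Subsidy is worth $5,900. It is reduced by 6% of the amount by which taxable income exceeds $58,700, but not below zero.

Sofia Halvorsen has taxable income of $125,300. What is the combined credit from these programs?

Dependent Care Credit: income exceeds $118,200 by $7,100, which is 8 full-or-partial $1,000 increments; reduction = 8 × $60 = $480, leaving $330.
Rural Housing Credit: $125,300 is below the $137,700 cutoff, so the full $3,675 applies.
Childcare Subsidy: 6% of the $66,600 excess over $58,700 is $3,996; credit = $5,900 − $3,996 = $1,904.
Total: $330 + $3,675 + $1,904 = $5,909.

$5,909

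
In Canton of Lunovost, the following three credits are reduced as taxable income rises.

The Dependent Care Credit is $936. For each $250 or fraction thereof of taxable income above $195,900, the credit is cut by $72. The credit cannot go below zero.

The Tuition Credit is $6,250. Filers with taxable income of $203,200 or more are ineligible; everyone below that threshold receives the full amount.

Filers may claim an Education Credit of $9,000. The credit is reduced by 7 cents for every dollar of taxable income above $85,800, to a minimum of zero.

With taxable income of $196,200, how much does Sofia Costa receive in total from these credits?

$8,314

Dependent Care Credit: income exceeds $195,900 by $300, which is 2 full-or-partial $250 increments; reduction = 2 × $72 = $144, leaving $792.
Tuition Credit: $196,200 is below the $203,200 cutoff, so the full $6,250 applies.
Education Credit: 7% of the $110,400 excess over $85,800 is $7,728; credit = $9,000 − $7,728 = $1,272.
Total: $792 + $6,250 + $1,272 = $8,314.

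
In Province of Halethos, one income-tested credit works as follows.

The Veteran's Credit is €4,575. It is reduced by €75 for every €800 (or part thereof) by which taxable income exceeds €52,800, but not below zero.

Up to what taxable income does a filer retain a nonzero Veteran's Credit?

€100,800

After 60 increments the reduction is 60 × €75 = €4,500, leaving €75; one more increment wipes it out. Increment 60 ends at excess 60 × €800 = €48,000, so the highest qualifying income is €52,800 + €48,000 = €100,800.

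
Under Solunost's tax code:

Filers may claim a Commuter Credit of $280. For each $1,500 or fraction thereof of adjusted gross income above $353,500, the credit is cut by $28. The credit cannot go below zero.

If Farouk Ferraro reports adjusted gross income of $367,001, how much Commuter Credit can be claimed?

$0

Commuter Credit: income exceeds $353,500 by $13,501 → 10 increments × $28 = $280 ≥ base, so the credit is $0.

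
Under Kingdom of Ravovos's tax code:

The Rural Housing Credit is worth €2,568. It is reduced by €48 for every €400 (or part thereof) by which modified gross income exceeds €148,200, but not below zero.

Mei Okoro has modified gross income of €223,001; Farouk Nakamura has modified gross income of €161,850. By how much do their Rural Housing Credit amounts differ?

Mei (€223,001): Rural Housing Credit: income exceeds €148,200 by €74,801 → 188 increments × €48 = €9,024 ≥ base, so the credit is €0.
Farouk (€161,850): Rural Housing Credit: income exceeds €148,200 by €13,650, which is 35 full-or-partial €400 increments; reduction = 35 × €48 = €1,680, leaving €888.
Difference: |€0 − €888| = €888.

€888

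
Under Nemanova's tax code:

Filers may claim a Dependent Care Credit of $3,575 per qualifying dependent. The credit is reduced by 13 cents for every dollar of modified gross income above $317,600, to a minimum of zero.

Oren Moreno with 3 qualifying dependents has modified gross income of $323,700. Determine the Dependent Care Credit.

Dependent Care Credit: base = 3 × $3,575 = $10,725. 13% of the $6,100 excess over $317,600 is $793; credit = $10,725 − $793 = $9,932.

$9,932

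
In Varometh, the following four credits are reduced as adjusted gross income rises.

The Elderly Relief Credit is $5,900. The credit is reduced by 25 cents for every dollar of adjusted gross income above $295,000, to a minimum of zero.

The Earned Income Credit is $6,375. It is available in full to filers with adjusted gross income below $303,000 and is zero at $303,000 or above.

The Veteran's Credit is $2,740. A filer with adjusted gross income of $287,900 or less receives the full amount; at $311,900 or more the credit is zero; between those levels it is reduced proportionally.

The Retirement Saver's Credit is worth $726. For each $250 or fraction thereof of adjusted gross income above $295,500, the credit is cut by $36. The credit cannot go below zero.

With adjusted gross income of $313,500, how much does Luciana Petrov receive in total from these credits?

$1,275

Elderly Relief Credit: 25% of the $18,500 excess over $295,000 is $4,625; credit = $5,900 − $4,625 = $1,275.
Earned Income Credit: $313,500 meets or exceeds the $303,000 cutoff, so the credit is $0.
Veteran's Credit: $313,500 is at or above $311,900, so the credit is $0.
Retirement Saver's Credit: income exceeds $295,500 by $18,000 → 72 increments × $36 = $2,592 ≥ base, so the credit is $0.
Total: $1,275 + $0 + $0 + $0 = $1,275.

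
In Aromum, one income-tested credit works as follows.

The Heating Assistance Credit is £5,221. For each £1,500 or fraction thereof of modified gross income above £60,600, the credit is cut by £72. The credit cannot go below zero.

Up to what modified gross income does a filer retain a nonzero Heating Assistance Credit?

After 72 increments the reduction is 72 × £72 = £5,184, leaving £37; one more increment wipes it out. Increment 72 ends at excess 72 × £1,500 = £108,000, so the highest qualifying income is £60,600 + £108,000 = £168,600.

£168,600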